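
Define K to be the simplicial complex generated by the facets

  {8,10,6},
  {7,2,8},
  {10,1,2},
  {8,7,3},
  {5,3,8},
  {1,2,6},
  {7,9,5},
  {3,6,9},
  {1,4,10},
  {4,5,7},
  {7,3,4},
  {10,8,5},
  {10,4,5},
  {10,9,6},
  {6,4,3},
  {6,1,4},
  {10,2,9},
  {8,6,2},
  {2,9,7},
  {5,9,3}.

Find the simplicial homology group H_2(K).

H_2 = 0.

K has 10 vertices, 30 edges, 20 triangles.
rank ∂_2 = 20, rank ∂_3 = 0 ⇒ b_2 = 20 − 20 − 0 = 0. So H_2 ≅ 0.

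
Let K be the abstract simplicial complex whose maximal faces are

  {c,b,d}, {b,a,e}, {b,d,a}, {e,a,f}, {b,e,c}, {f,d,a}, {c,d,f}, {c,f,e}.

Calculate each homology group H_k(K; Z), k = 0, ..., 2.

Order the vertices as a < b < c < d < e < f. Listing each simplex with vertices in this order, K has dimension 2 with simplices:

  0-simplices (6): a, b, c, d, e, f
  1-simplices (12): ab, ad, ae, af, bc, bd, be, cd, ce, cf, df, ef
  2-simplices (8): abd, abe, adf, aef, bcd, bce, cdf, cef

giving chain groups C_0 ≅ Z^6, C_1 ≅ Z^12, C_2 ≅ Z^8.

The boundary map ∂_1: C_1 → C_0 sends each edge [p,q] (with p < q) to q − p.
The 6×12 boundary matrix has rank 5 and Smith normal form diag(1,1,1,1,1).

Boundary ∂_2: C_2 → C_1 maps a triangle to the signed sum of its edges. For instance
  ∂bcd = cd − bd + bc,
  ∂aef = ef − af + ae.
The 12×8 boundary matrix has rank 7 and Smith normal form diag(1,1,1,1,1,1,1).

Computing H_k = (kernel of ∂_k) / (image of ∂_{k+1}):

  H_0: rank C_0 − rank ∂_1 = 6 − 5 = 1, and the invariant factors of ∂_1 are all 1, so H_0 ≅ Z.
  H_1: rank ker ∂_1 − rank ∂_2 = (12 − 5) − 7 = 0, and the invariant factors of ∂_2 are all 1, so H_1 ≅ 0.
  H_2: rank ker ∂_2 − rank ∂_3 = (8 − 7) − 0 = 1, and there is no ∂_3, so H_2 ≅ Z.

As a check, the Euler characteristic is 6 − 12 + 8 = 2, which agrees with 1 − 0 + 1 = 2.
(K is a triangulation of the 2-sphere S^2.)

H_0 = Z,  H_1 = 0,  H_2 = Z.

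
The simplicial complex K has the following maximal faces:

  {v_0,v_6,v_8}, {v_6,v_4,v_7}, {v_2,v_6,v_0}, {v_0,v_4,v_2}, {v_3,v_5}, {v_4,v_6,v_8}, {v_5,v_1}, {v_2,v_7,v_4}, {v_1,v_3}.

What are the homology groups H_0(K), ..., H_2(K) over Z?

Take the total order v_0 < v_1 < v_2 < v_3 < v_4 < v_5 < v_6 < v_7 < v_8 on the vertex set. Then K (dimension 2) consists of the simplices:

  0-simplices (9): [v_0], [v_1], [v_2], [v_3], [v_4], [v_5], [v_6], [v_7], [v_8]
  1-simplices (15): (15 of them)
  2-simplices (6): [v_0,v_2,v_4], [v_0,v_2,v_6], [v_0,v_6,v_8], [v_2,v_4,v_7], [v_4,v_6,v_7], [v_4,v_6,v_8]

giving chain groups C_0 ≅ Z^9, C_1 ≅ Z^15, C_2 ≅ Z^6.

The boundary map ∂_1: C_1 → C_0 is given by ∂[p,q] = [q] − [p].
The resulting 9×15 matrix has rank 7, and its Smith normal form has invariant factors (1,1,1,1,1,1,1).

Boundary ∂_2: C_2 → C_1 acts by ∂[p,q,r] = [q,r] − [p,r] + [p,q]. For instance
  ∂[v_2,v_4,v_7] = [v_4,v_7] − [v_2,v_7] + [v_2,v_4],
  ∂[v_4,v_6,v_8] = [v_6,v_8] − [v_4,v_8] + [v_4,v_6].
This gives a 15×6 integer matrix of rank 6; reducing to Smith normal form yields diagonal entries (1,1,1,1,1,1).

From H_k ≅ ker(∂_k) / im(∂_{k+1}) we obtain:

  H_0: rank C_0 − rank ∂_1 = 9 − 7 = 2, and the invariant factors of ∂_1 are all 1, so H_0 ≅ Z^2.
  H_1: rank ker ∂_1 − rank ∂_2 = (15 − 7) − 6 = 2, and the invariant factors of ∂_2 are all 1, so H_1 ≅ Z^2.
  H_2: rank ker ∂_2 − rank ∂_3 = (6 − 6) − 0 = 0, and there is no ∂_3, so H_2 ≅ 0.

As a check, the Euler characteristic is 9 − 15 + 6 = 0, which agrees with 2 − 2 + 0 = 0.

H_0 = Z^2,  H_1 = Z^2,  H_2 = 0.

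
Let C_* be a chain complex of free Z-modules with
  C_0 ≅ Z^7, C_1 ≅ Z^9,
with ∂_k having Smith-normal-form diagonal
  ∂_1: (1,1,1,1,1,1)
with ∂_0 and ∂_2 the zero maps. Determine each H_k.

H_0: b_0 = 7 − 0 − 6 = 1; torsion from ∂_1 factors > 1: none. So H_0 ≅ Z.
H_1: b_1 = 9 − 6 − 0 = 3; torsion from ∂_2 factors > 1: none. So H_1 ≅ Z^3.

H_0 ≅ Z,  H_1 ≅ Z^3.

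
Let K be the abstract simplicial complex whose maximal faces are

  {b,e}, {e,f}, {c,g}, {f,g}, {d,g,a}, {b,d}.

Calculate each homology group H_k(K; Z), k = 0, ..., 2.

H_0 = Z,  H_1 = Z,  H_2 = 0.

Take the total order a < b < c < d < e < f < g on the vertex set. Then K (dimension 2) consists of the simplices:

  0-simplices (7): a, b, c, d, e, f, g
  1-simplices (8): ad, ag, bd, be, cg, dg, ef, fg
  2-simplices (1): adg

so the chain groups are C_0 ≅ Z^7, C_1 ≅ Z^8, C_2 ≅ Z^1.

Boundary ∂_1: C_1 → C_0 sends each edge [p,q] (with p < q) to q − p. For instance
  ∂ag = g − a.
The resulting 7×8 matrix has rank 6, and its Smith normal form has invariant factors (1,1,1,1,1,1).

∂_2: C_2 → C_1 sends each 2-simplex [p,q,r] to [q,r] − [p,r] + [p,q]. For instance
  ∂adg = dg − ag + ad.
The 8×1 boundary matrix has rank 1 and Smith normal form diag(1).

Reading off H_k = ker ∂_k / im ∂_{k+1}:

  H_0: rank C_0 − rank ∂_1 = 7 − 6 = 1, and the invariant factors of ∂_1 are all 1, so H_0 ≅ Z.
  H_1: rank ker ∂_1 − rank ∂_2 = (8 − 6) − 1 = 1, and the invariant factors of ∂_2 are all 1, so H_1 ≅ Z.
  H_2: rank ker ∂_2 − rank ∂_3 = (1 − 1) − 0 = 0, and there is no ∂_3, so H_2 ≅ 0.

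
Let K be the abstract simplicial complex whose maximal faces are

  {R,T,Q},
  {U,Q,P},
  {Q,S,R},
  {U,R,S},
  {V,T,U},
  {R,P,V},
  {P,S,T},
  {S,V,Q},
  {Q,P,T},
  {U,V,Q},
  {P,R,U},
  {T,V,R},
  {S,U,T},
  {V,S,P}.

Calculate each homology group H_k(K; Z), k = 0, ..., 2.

Take the total order P < Q < R < S < T < U < V on the vertex set. Then K (dimension 2) consists of the simplices:

  0-simplices (7): P, Q, R, S, T, U, V
  1-simplices (21): PQ, PR, PS, PT, PU, PV, QR, QS, QT, QU, QV, RS, RT, RU, RV, ST, SU, SV, TU, TV, UV
  2-simplices (14): PQT, PQU, PRU, PRV, PST, PSV, QRS, QRT, QSV, QUV, RSU, RTV, STU, TUV

so the chain groups are C_0 ≅ Z^7, C_1 ≅ Z^21, C_2 ≅ Z^14.

Boundary ∂_1: C_1 → C_0 maps an edge to its endpoints' difference, ∂[p,q] = q − p. For instance
  ∂QS = S − Q.
This gives a 7×21 integer matrix of rank 6; reducing to Smith normal form yields diagonal entries (1,1,1,1,1,1).

The boundary map ∂_2: C_2 → C_1 maps a triangle to the signed sum of its edges. For instance
  ∂PST = ST − PT + PS,
  ∂RSU = SU − RU + RS.
The 21×14 boundary matrix has rank 13 and Smith normal form diag(1,1,1,1,1,1,1,1,1,1,1,1,1).

Computing H_k = (kernel of ∂_k) / (image of ∂_{k+1}):

  H_0: rank C_0 − rank ∂_1 = 7 − 6 = 1, and the invariant factors of ∂_1 are all 1, so H_0 ≅ Z.
  H_1: rank ker ∂_1 − rank ∂_2 = (21 − 6) − 13 = 2, and the invariant factors of ∂_2 are all 1, so H_1 ≅ Z^2.
  H_2: rank ker ∂_2 − rank ∂_3 = (14 − 13) − 0 = 1, and there is no ∂_3, so H_2 ≅ Z.

As a check, the Euler characteristic is 7 − 21 + 14 = 0, which agrees with 1 − 2 + 1 = 0.
(K is a triangulation of the torus T^2.)

H_0 = Z,  H_1 = Z^2,  H_2 = Z.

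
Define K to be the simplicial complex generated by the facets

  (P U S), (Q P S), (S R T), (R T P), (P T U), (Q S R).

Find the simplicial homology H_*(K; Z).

K has 6 vertices, 12 edges, 6 triangles.
rank ∂_0 = 0, rank ∂_1 = 5 ⇒ b_0 = 6 − 0 − 5 = 1; all invariant factors of ∂_1 are 1 so no torsion. So H_0 ≅ Z.
rank ∂_1 = 5, rank ∂_2 = 6 ⇒ b_1 = 12 − 5 − 6 = 1; all invariant factors of ∂_2 are 1 so no torsion. So H_1 ≅ Z.
rank ∂_2 = 6, rank ∂_3 = 0 ⇒ b_2 = 6 − 6 − 0 = 0. So H_2 ≅ 0.

H_0 ≅ Z,  H_1 ≅ Z,  H_2 = 0.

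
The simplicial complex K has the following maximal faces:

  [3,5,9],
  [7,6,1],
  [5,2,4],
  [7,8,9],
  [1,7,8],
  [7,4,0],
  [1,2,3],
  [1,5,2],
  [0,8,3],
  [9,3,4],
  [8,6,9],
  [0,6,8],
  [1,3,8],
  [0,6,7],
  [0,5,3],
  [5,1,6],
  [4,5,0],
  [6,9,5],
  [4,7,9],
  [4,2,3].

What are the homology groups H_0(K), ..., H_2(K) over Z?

H_0 = Z,  H_1 = Z ⊕ Z/2Z,  H_2 = 0.

Order the vertices as 0 < 1 < 2 < 3 < 4 < 5 < 6 < 7 < 8 < 9. Listing each simplex with vertices in this order, K has dimension 2 with simplices:

  0-simplices (10): [0], [1], [2], [3], [4], [5], [6], [7], [8], [9]
  1-simplices (30): (30 of them)
  2-simplices (20): (20 of them)

Hence C_0 ≅ Z^10, C_1 ≅ Z^30, C_2 ≅ Z^20.

Boundary ∂_1: C_1 → C_0 is given by ∂[p,q] = [q] − [p].
This gives a 10×30 integer matrix of rank 9; reducing to Smith normal form yields diagonal entries (1,1,1,1,1,1,1,1,1).

∂_2: C_2 → C_1 sends each 2-simplex [p,q,r] to [q,r] − [p,r] + [p,q]. For instance
  ∂[1,7,8] = [7,8] − [1,8] + [1,7],
  ∂[0,6,8] = [6,8] − [0,8] + [0,6].
The 30×20 boundary matrix has rank 20 and Smith normal form diag(1,1,1,1,1,1,1,1,1,1,1,1,1,1,1,1,1,1,1,2).

Computing H_k = (kernel of ∂_k) / (image of ∂_{k+1}):

  H_0: rank C_0 − rank ∂_1 = 10 − 9 = 1, and the invariant factors of ∂_1 are all 1, so H_0 ≅ Z.
  H_1: rank ker ∂_1 − rank ∂_2 = (30 − 9) − 20 = 1, and ∂_2 has invariant factor 2 > 1, so H_1 ≅ Z ⊕ Z/2Z.
  H_2: rank ker ∂_2 − rank ∂_3 = (20 − 20) − 0 = 0, and there is no ∂_3, so H_2 ≅ 0.

As a check, the Euler characteristic is 10 − 30 + 20 = 0, which agrees with 1 − 1 + 0 = 0.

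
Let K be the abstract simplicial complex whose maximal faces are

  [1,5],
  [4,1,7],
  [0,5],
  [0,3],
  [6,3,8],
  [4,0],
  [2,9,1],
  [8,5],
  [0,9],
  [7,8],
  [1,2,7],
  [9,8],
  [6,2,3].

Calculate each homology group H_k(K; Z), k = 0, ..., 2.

H_0 ≅ Z,  H_1 ≅ Z^6,  H_2 = 0.

Fix the vertex order 0 < 1 < 2 < 3 < 4 < 5 < 6 < 7 < 8 < 9 and write every simplex with vertices in increasing order. Then dim K = 2 and the simplices of K are:

  0-simplices (10): [0], [1], [2], [3], [4], [5], [6], [7], [8], [9]
  1-simplices (20): [0,3], [0,4], [0,5], [0,9], [1,2], [1,4], [1,5], [1,7], [1,9], [2,3], [2,6], [2,7], [2,9], [3,6], [3,8], [4,7], [5,8], [6,8], [7,8], [8,9]
  2-simplices (5): [1,2,7], [1,2,9], [1,4,7], [2,3,6], [3,6,8]

so the chain groups are C_0 ≅ Z^10, C_1 ≅ Z^20, C_2 ≅ Z^5.

∂_1: C_1 → C_0 sends each edge [p,q] (with p < q) to q − p.
This gives a 10×20 integer matrix of rank 9; reducing to Smith normal form yields diagonal entries (1,1,1,1,1,1,1,1,1).

The boundary map ∂_2: C_2 → C_1 sends each 2-simplex [p,q,r] to [q,r] − [p,r] + [p,q]. For instance
  ∂[1,2,9] = [2,9] − [1,9] + [1,2],
  ∂[2,3,6] = [3,6] − [2,6] + [2,3].
The resulting 20×5 matrix has rank 5, and its Smith normal form has invariant factors (1,1,1,1,1).

Reading off H_k = ker ∂_k / im ∂_{k+1}:

  H_0: rank C_0 − rank ∂_1 = 10 − 9 = 1, and the invariant factors of ∂_1 are all 1, so H_0 = Z.
  H_1: rank ker ∂_1 − rank ∂_2 = (20 − 9) − 5 = 6, and the invariant factors of ∂_2 are all 1, so H_1 = Z^6.
  H_2: rank ker ∂_2 − rank ∂_3 = (5 − 5) − 0 = 0, and there is no ∂_3, so H_2 = 0.

As a check, the Euler characteristic is 10 − 20 + 5 = -5, which agrees with 1 − 6 + 0 = -5.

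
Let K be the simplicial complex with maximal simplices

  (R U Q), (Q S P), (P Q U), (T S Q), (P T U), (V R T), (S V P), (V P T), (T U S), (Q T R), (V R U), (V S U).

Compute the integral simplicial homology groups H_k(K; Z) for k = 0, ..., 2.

H_0 ≅ Z,  H_1 ≅ Z/2,  H_2 = 0.

Fix the vertex order P < Q < R < S < T < U < V and write every simplex with vertices in increasing order. Then dim K = 2 and the simplices of K are:

  0-simplices (7): P, Q, R, S, T, U, V
  1-simplices (18): PQ, PS, PT, PU, PV, QR, QS, QT, QU, RT, RU, RV, ST, SU, SV, TU, TV, UV
  2-simplices (12): PQS, PQU, PSV, PTU, PTV, QRT, QRU, QST, RTV, RUV, STU, SUV

so the chain groups are C_0 ≅ Z^7, C_1 ≅ Z^18, C_2 ≅ Z^12.

The boundary map ∂_1: C_1 → C_0 sends each edge [p,q] (with p < q) to q − p. For instance
  ∂PS = S − P.
As a 7×18 matrix over Z this has rank 6, with invariant factors (1,1,1,1,1,1).

Boundary ∂_2: C_2 → C_1 sends each 2-simplex [p,q,r] to [q,r] − [p,r] + [p,q]. For instance
  ∂SUV = UV − SV + SU,
  ∂PQU = QU − PU + PQ.
The resulting 18×12 matrix has rank 12, and its Smith normal form has invariant factors (1,1,1,1,1,1,1,1,1,1,1,2).

Computing H_k = (kernel of ∂_k) / (image of ∂_{k+1}):

  H_0: rank C_0 − rank ∂_1 = 7 − 6 = 1, and the invariant factors of ∂_1 are all 1, so H_0 ≅ Z.
  H_1: rank ker ∂_1 − rank ∂_2 = (18 − 6) − 12 = 0, and ∂_2 has invariant factor 2 > 1, so H_1 ≅ Z/2.
  H_2: rank ker ∂_2 − rank ∂_3 = (12 − 12) − 0 = 0, and there is no ∂_3, so H_2 ≅ 0.

As a check, the Euler characteristic is 7 − 18 + 12 = 1, which agrees with 1 − 0 + 0 = 1.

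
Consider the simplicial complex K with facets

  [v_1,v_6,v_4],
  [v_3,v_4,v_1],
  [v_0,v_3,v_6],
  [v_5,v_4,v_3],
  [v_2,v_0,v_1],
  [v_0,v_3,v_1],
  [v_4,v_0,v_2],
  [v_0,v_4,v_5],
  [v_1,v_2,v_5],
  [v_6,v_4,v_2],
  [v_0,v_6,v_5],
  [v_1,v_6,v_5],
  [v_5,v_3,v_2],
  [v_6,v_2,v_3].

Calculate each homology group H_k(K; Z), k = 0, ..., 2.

H_0 = Z,  H_1 = Z^2,  H_2 = Z.

Take the total order v_0 < v_1 < v_2 < v_3 < v_4 < v_5 < v_6 on the vertex set. Then K (dimension 2) consists of the simplices:

  0-simplices (7): [v_0], [v_1], [v_2], [v_3], [v_4], [v_5], [v_6]
  1-simplices (21): (21 of them)
  2-simplices (14): (14 of them)

so the chain groups are C_0 ≅ Z^7, C_1 ≅ Z^21, C_2 ≅ Z^14.

∂_1: C_1 → C_0 is given by ∂[p,q] = [q] − [p]. For instance
  ∂[v_3,v_6] = [v_6] − [v_3].
This gives a 7×21 integer matrix of rank 6; reducing to Smith normal form yields diagonal entries (1,1,1,1,1,1).

The boundary map ∂_2: C_2 → C_1 acts by ∂[p,q,r] = [q,r] − [p,r] + [p,q]. For instance
  ∂[v_0,v_3,v_6] = [v_3,v_6] − [v_0,v_6] + [v_0,v_3],
  ∂[v_0,v_2,v_4] = [v_2,v_4] − [v_0,v_4] + [v_0,v_2].
The resulting 21×14 matrix has rank 13, and its Smith normal form has invariant factors (1,1,1,1,1,1,1,1,1,1,1,1,1).

Computing H_k = (kernel of ∂_k) / (image of ∂_{k+1}):

  H_0: rank C_0 − rank ∂_1 = 7 − 6 = 1, and the invariant factors of ∂_1 are all 1, so H_0 = Z.
  H_1: rank ker ∂_1 − rank ∂_2 = (21 − 6) − 13 = 2, and the invariant factors of ∂_2 are all 1, so H_1 = Z^2.
  H_2: rank ker ∂_2 − rank ∂_3 = (14 − 13) − 0 = 1, and there is no ∂_3, so H_2 = Z.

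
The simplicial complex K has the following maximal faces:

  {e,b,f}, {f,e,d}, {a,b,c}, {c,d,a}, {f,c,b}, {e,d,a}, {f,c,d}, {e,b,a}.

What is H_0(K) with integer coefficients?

H_0 = Z.

Fix the vertex order a < b < c < d < e < f and write every simplex with vertices in increasing order. Then dim K = 2 and the simplices of K are:

  0-simplices (6): a, b, c, d, e, f
  1-simplices (12): ab, ac, ad, ae, bc, be, bf, cd, cf, de, df, ef
  2-simplices (8): abc, abe, acd, ade, bcf, bef, cdf, def

Hence C_0 ≅ Z^6, C_1 ≅ Z^12, C_2 ≅ Z^8.

∂_1: C_1 → C_0 sends each edge [p,q] (with p < q) to q − p. For instance
  ∂bf = f − b.
The 6×12 boundary matrix has rank 5 and Smith normal form diag(1,1,1,1,1).

Boundary ∂_2: C_2 → C_1 acts by ∂[p,q,r] = [q,r] − [p,r] + [p,q]. For instance
  ∂ade = de − ae + ad,
  ∂abe = be − ae + ab.
As a 12×8 matrix over Z this has rank 7, with invariant factors (1,1,1,1,1,1,1).

Reading off H_k = ker ∂_k / im ∂_{k+1}:

  H_0: rank C_0 − rank ∂_1 = 6 − 5 = 1, and the invariant factors of ∂_1 are all 1, so H_0 ≅ Z.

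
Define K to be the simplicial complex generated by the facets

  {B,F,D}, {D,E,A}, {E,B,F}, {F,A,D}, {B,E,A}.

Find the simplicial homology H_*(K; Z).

Order the vertices as A < B < D < E < F. Listing each simplex with vertices in this order, K has dimension 2 with simplices:

  0-simplices (5): A, B, D, E, F
  1-simplices (10): AB, AD, AE, AF, BD, BE, BF, DE, DF, EF
  2-simplices (5): ABE, ADE, ADF, BDF, BEF

giving chain groups C_0 ≅ Z^5, C_1 ≅ Z^10, C_2 ≅ Z^5.

The boundary map ∂_1: C_1 → C_0 is given by ∂[p,q] = [q] − [p].
As a 5×10 matrix over Z this has rank 4, with invariant factors (1,1,1,1).

Boundary ∂_2: C_2 → C_1 maps a triangle to the signed sum of its edges. For instance
  ∂ADF = DF − AF + AD,
  ∂BDF = DF − BF + BD.
The 10×5 boundary matrix has rank 5 and Smith normal form diag(1,1,1,1,1).

Now H_k = ker ∂_k / im ∂_{k+1}, so:

  H_0: rank C_0 − rank ∂_1 = 5 − 4 = 1, and the invariant factors of ∂_1 are all 1, so H_0 = Z.
  H_1: rank ker ∂_1 − rank ∂_2 = (10 − 4) − 5 = 1, and the invariant factors of ∂_2 are all 1, so H_1 = Z.
  H_2: rank ker ∂_2 − rank ∂_3 = (5 − 5) − 0 = 0, and there is no ∂_3, so H_2 = 0.

H_0 = Z,  H_1 = Z,  H_2 = 0.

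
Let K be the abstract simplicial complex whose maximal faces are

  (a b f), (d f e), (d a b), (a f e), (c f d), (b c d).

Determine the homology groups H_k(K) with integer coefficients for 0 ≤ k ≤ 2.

H_0 = Z,  H_1 = Z,  H_2 = 0.

Order the vertices as a < b < c < d < e < f. Listing each simplex with vertices in this order, K has dimension 2 with simplices:

  0-simplices (6): a, b, c, d, e, f
  1-simplices (12): ab, ad, ae, af, bc, bd, bf, cd, cf, de, df, ef
  2-simplices (6): abd, abf, aef, bcd, cdf, def

giving chain groups C_0 ≅ Z^6, C_1 ≅ Z^12, C_2 ≅ Z^6.

The boundary map ∂_1: C_1 → C_0 is given by ∂[p,q] = [q] − [p].
The 6×12 boundary matrix has rank 5 and Smith normal form diag(1,1,1,1,1).

The boundary map ∂_2: C_2 → C_1 sends each 2-simplex [p,q,r] to [q,r] − [p,r] + [p,q]. For instance
  ∂aef = ef − af + ae,
  ∂abd = bd − ad + ab.
The resulting 12×6 matrix has rank 6, and its Smith normal form has invariant factors (1,1,1,1,1,1).

Reading off H_k = ker ∂_k / im ∂_{k+1}:

  H_0: rank C_0 − rank ∂_1 = 6 − 5 = 1, and the invariant factors of ∂_1 are all 1, so H_0 ≅ Z.
  H_1: rank ker ∂_1 − rank ∂_2 = (12 − 5) − 6 = 1, and the invariant factors of ∂_2 are all 1, so H_1 ≅ Z.
  H_2: rank ker ∂_2 − rank ∂_3 = (6 − 6) − 0 = 0, and there is no ∂_3, so H_2 ≅ 0.

As a check, the Euler characteristic is 6 − 12 + 6 = 0, which agrees with 1 − 1 + 0 = 0.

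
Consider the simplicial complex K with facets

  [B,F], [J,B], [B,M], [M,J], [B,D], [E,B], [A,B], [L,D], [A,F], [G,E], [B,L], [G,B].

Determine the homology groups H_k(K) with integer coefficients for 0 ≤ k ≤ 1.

H_0 = Z,  H_1 = Z^4.

K has 9 vertices, 12 edges.
rank ∂_0 = 0, rank ∂_1 = 8 ⇒ b_0 = 9 − 0 − 8 = 1; all invariant factors of ∂_1 are 1 so no torsion. So H_0 ≅ Z.
rank ∂_1 = 8, rank ∂_2 = 0 ⇒ b_1 = 12 − 8 − 0 = 4. So H_1 ≅ Z^4.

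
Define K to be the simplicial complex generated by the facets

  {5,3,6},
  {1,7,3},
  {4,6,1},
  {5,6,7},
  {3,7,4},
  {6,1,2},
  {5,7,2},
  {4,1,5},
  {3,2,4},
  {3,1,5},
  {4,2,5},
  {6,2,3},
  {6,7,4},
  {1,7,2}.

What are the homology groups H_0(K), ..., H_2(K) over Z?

H_0 = Z,  H_1 = Z^2,  H_2 = Z.

Fix the vertex order 1 < 2 < 3 < 4 < 5 < 6 < 7 and write every simplex with vertices in increasing order. Then dim K = 2 and the simplices of K are:

  0-simplices (7): [1], [2], [3], [4], [5], [6], [7]
  1-simplices (21): [1,2], [1,3], [1,4], [1,5], [1,6], [1,7], [2,3], [2,4], [2,5], [2,6], [2,7], [3,4], [3,5], [3,6], [3,7], [4,5], [4,6], [4,7], [5,6], [5,7], [6,7]
  2-simplices (14): [1,2,6], [1,2,7], [1,3,5], [1,3,7], [1,4,5], [1,4,6], [2,3,4], [2,3,6], [2,4,5], [2,5,7], [3,4,7], [3,5,6], [4,6,7], [5,6,7]

Hence C_0 ≅ Z^7, C_1 ≅ Z^21, C_2 ≅ Z^14.

∂_1: C_1 → C_0 maps an edge to its endpoints' difference, ∂[p,q] = q − p. For instance
  ∂[2,5] = [5] − [2].
This gives a 7×21 integer matrix of rank 6; reducing to Smith normal form yields diagonal entries (1,1,1,1,1,1).

Boundary ∂_2: C_2 → C_1 acts by ∂[p,q,r] = [q,r] − [p,r] + [p,q]. For instance
  ∂[1,4,5] = [4,5] − [1,5] + [1,4],
  ∂[1,2,7] = [2,7] − [1,7] + [1,2].
This gives a 21×14 integer matrix of rank 13; reducing to Smith normal form yields diagonal entries (1,1,1,1,1,1,1,1,1,1,1,1,1).

Reading off H_k = ker ∂_k / im ∂_{k+1}:

  H_0: rank C_0 − rank ∂_1 = 7 − 6 = 1, and the invariant factors of ∂_1 are all 1, so H_0 ≅ Z.
  H_1: rank ker ∂_1 − rank ∂_2 = (21 − 6) − 13 = 2, and the invariant factors of ∂_2 are all 1, so H_1 ≅ Z^2.
  H_2: rank ker ∂_2 − rank ∂_3 = (14 − 13) − 0 = 1, and there is no ∂_3, so H_2 ≅ Z.

As a check, the Euler characteristic is 7 − 21 + 14 = 0, which agrees with 1 − 2 + 1 = 0.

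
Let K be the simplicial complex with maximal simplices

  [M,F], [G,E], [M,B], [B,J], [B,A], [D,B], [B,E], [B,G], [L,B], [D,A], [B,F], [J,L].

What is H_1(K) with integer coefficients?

H_1 ≅ Z^4.

Fix the vertex order A < B < D < E < F < G < J < L < M and write every simplex with vertices in increasing order. Then dim K = 1 and the simplices of K are:

  0-simplices (9): A, B, D, E, F, G, J, L, M
  1-simplices (12): AB, AD, BD, BE, BF, BG, BJ, BL, BM, EG, FM, JL

Hence C_0 ≅ Z^9, C_1 ≅ Z^12.

Boundary ∂_1: C_1 → C_0 is given by ∂[p,q] = [q] − [p]. For instance
  ∂BG = G − B.
The 9×12 boundary matrix has rank 8 and Smith normal form diag(1,1,1,1,1,1,1,1).

Now H_k = ker ∂_k / im ∂_{k+1}, so:

  H_1: rank ker ∂_1 − rank ∂_2 = (12 − 8) − 0 = 4, and there is no ∂_2, so H_1 = Z^4.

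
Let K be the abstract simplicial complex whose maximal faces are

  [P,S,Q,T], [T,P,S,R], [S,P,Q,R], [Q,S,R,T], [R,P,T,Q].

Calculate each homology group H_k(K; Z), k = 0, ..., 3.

H_0 = Z,  H_1 = 0,  H_2 = 0,  H_3 = Z.

Take the total order P < Q < R < S < T on the vertex set. Then K (dimension 3) consists of the simplices:

  0-simplices (5): P, Q, R, S, T
  1-simplices (10): PQ, PR, PS, PT, QR, QS, QT, RS, RT, ST
  2-simplices (10): PQR, PQS, PQT, PRS, PRT, PST, QRS, QRT, QST, RST
  3-simplices (5): PQRS, PQRT, PQST, PRST, QRST

so the chain groups are C_0 ≅ Z^5, C_1 ≅ Z^10, C_2 ≅ Z^10, C_3 ≅ Z^5.

∂_1: C_1 → C_0 sends each edge [p,q] (with p < q) to q − p.
The resulting 5×10 matrix has rank 4, and its Smith normal form has invariant factors (1,1,1,1).

∂_2: C_2 → C_1 acts by ∂[p,q,r] = [q,r] − [p,r] + [p,q]. For instance
  ∂PST = ST − PT + PS,
  ∂PRS = RS − PS + PR.
The 10×10 boundary matrix has rank 6 and Smith normal form diag(1,1,1,1,1,1).

Boundary ∂_3: C_3 → C_2 sends each 3-simplex σ to the alternating sum Σ_i (−1)^i (σ with its i-th vertex removed). For instance
  ∂PQST = QST − PST + PQT − PQS,
  ∂PQRT = QRT − PRT + PQT − PQR.
The 10×5 boundary matrix has rank 4 and Smith normal form diag(1,1,1,1).

From H_k ≅ ker(∂_k) / im(∂_{k+1}) we obtain:

  H_0: rank C_0 − rank ∂_1 = 5 − 4 = 1, and the invariant factors of ∂_1 are all 1, so H_0 ≅ Z.
  H_1: rank ker ∂_1 − rank ∂_2 = (10 − 4) − 6 = 0, and the invariant factors of ∂_2 are all 1, so H_1 ≅ 0.
  H_2: rank ker ∂_2 − rank ∂_3 = (10 − 6) − 4 = 0, and the invariant factors of ∂_3 are all 1, so H_2 ≅ 0.
  H_3: rank ker ∂_3 − rank ∂_4 = (5 − 4) − 0 = 1, and there is no ∂_4, so H_3 ≅ Z.

As a check, the Euler characteristic is 5 − 10 + 10 − 5 = 0, which agrees with 1 − 0 + 0 − 1 = 0.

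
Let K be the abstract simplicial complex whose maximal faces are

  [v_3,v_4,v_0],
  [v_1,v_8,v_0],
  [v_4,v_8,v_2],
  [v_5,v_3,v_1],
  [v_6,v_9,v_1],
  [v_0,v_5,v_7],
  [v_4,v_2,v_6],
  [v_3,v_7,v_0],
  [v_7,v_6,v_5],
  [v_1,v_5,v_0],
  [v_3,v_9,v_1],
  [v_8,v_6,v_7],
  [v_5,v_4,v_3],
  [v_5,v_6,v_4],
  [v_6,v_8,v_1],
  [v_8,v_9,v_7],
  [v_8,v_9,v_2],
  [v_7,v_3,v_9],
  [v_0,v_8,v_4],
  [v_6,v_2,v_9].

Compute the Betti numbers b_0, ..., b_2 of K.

K has 10 vertices, 30 edges, 20 triangles.
rank ∂_0 = 0, rank ∂_1 = 9 ⇒ b_0 = 10 − 0 − 9 = 1; all invariant factors of ∂_1 are 1 so no torsion. So H_0 = Z.
rank ∂_1 = 9, rank ∂_2 = 20 ⇒ b_1 = 30 − 9 − 20 = 1; ∂_2 has invariant factor(s) [2] giving torsion. So H_1 = Z ⊕ Z/2.
rank ∂_2 = 20, rank ∂_3 = 0 ⇒ b_2 = 20 − 20 − 0 = 0. So H_2 = 0.

b_0 = 1, b_1 = 1, b_2 = 0.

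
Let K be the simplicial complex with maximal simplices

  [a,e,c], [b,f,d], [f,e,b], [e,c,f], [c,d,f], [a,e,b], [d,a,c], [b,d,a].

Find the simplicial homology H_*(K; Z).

H_0 ≅ Z,  H_1 = 0,  H_2 ≅ Z.

We work with the vertex ordering a < b < c < d < e < f. The simplices of K, each written with vertices in increasing order, are:

  0-simplices (6): a, b, c, d, e, f
  1-simplices (12): ab, ac, ad, ae, bd, be, bf, cd, ce, cf, df, ef
  2-simplices (8): abd, abe, acd, ace, bdf, bef, cdf, cef

so the chain groups are C_0 ≅ Z^6, C_1 ≅ Z^12, C_2 ≅ Z^8.

∂_1: C_1 → C_0 sends each edge [p,q] (with p < q) to q − p.
This gives a 6×12 integer matrix of rank 5; reducing to Smith normal form yields diagonal entries (1,1,1,1,1).

Boundary ∂_2: C_2 → C_1 acts by ∂[p,q,r] = [q,r] − [p,r] + [p,q]. For instance
  ∂cef = ef − cf + ce,
  ∂cdf = df − cf + cd.
The resulting 12×8 matrix has rank 7, and its Smith normal form has invariant factors (1,1,1,1,1,1,1).

From H_k ≅ ker(∂_k) / im(∂_{k+1}) we obtain:

  H_0: rank C_0 − rank ∂_1 = 6 − 5 = 1, and the invariant factors of ∂_1 are all 1, so H_0 ≅ Z.
  H_1: rank ker ∂_1 − rank ∂_2 = (12 − 5) − 7 = 0, and the invariant factors of ∂_2 are all 1, so H_1 ≅ 0.
  H_2: rank ker ∂_2 − rank ∂_3 = (8 − 7) − 0 = 1, and there is no ∂_3, so H_2 ≅ Z.

As a check, the Euler characteristic is 6 − 12 + 8 = 2, which agrees with 1 − 0 + 1 = 2.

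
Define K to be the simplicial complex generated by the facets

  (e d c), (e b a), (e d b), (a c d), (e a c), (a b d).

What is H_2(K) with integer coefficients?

H_2 ≅ Z.

K has 5 vertices, 9 edges, 6 triangles.
rank ∂_2 = 5, rank ∂_3 = 0 ⇒ b_2 = 6 − 5 − 0 = 1. So H_2 ≅ Z.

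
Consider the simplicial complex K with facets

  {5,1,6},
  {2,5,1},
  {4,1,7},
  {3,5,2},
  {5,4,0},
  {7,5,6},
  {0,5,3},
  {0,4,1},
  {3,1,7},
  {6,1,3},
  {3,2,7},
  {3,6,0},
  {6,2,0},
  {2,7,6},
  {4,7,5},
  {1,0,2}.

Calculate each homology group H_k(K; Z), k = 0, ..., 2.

Fix the vertex order 0 < 1 < 2 < 3 < 4 < 5 < 6 < 7 and write every simplex with vertices in increasing order. Then dim K = 2 and the simplices of K are:

  0-simplices (8): [0], [1], [2], [3], [4], [5], [6], [7]
  1-simplices (24): (24 of them)
  2-simplices (16): [0,1,2], [0,1,4], [0,2,6], [0,3,5], [0,3,6], [0,4,5], [1,2,5], [1,3,6], [1,3,7], [1,4,7], [1,5,6], [2,3,5], [2,3,7], [2,6,7], [4,5,7], [5,6,7]

giving chain groups C_0 ≅ Z^8, C_1 ≅ Z^24, C_2 ≅ Z^16.

The boundary map ∂_1: C_1 → C_0 sends each edge [p,q] (with p < q) to q − p.
The resulting 8×24 matrix has rank 7, and its Smith normal form has invariant factors (1,1,1,1,1,1,1).

∂_2: C_2 → C_1 acts by ∂[p,q,r] = [q,r] − [p,r] + [p,q]. For instance
  ∂[1,3,6] = [3,6] − [1,6] + [1,3],
  ∂[2,6,7] = [6,7] − [2,7] + [2,6].
The 24×16 boundary matrix has rank 15 and Smith normal form diag(1,1,1,1,1,1,1,1,1,1,1,1,1,1,1).

Computing H_k = (kernel of ∂_k) / (image of ∂_{k+1}):

  H_0: rank C_0 − rank ∂_1 = 8 − 7 = 1, and the invariant factors of ∂_1 are all 1, so H_0 ≅ Z.
  H_1: rank ker ∂_1 − rank ∂_2 = (24 − 7) − 15 = 2, and the invariant factors of ∂_2 are all 1, so H_1 ≅ Z^2.
  H_2: rank ker ∂_2 − rank ∂_3 = (16 − 15) − 0 = 1, and there is no ∂_3, so H_2 ≅ Z.

(K is a triangulation of the torus T^2.)

H_0 = Z,  H_1 = Z^2,  H_2 = Z.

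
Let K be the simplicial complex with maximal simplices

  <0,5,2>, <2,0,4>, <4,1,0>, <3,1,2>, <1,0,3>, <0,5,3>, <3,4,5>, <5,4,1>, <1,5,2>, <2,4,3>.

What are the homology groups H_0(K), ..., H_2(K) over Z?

Fix the vertex order 0 < 1 < 2 < 3 < 4 < 5 and write every simplex with vertices in increasing order. Then dim K = 2 and the simplices of K are:

  0-simplices (6): [0], [1], [2], [3], [4], [5]
  1-simplices (15): [0,1], [0,2], [0,3], [0,4], [0,5], [1,2], [1,3], [1,4], [1,5], [2,3], [2,4], [2,5], [3,4], [3,5], [4,5]
  2-simplices (10): [0,1,3], [0,1,4], [0,2,4], [0,2,5], [0,3,5], [1,2,3], [1,2,5], [1,4,5], [2,3,4], [3,4,5]

so the chain groups are C_0 ≅ Z^6, C_1 ≅ Z^15, C_2 ≅ Z^10.

The boundary map ∂_1: C_1 → C_0 maps an edge to its endpoints' difference, ∂[p,q] = q − p.
As a 6×15 matrix over Z this has rank 5, with invariant factors (1,1,1,1,1).

∂_2: C_2 → C_1 sends each 2-simplex [p,q,r] to [q,r] − [p,r] + [p,q]. For instance
  ∂[0,1,4] = [1,4] − [0,4] + [0,1],
  ∂[1,4,5] = [4,5] − [1,5] + [1,4].
This gives a 15×10 integer matrix of rank 10; reducing to Smith normal form yields diagonal entries (1,1,1,1,1,1,1,1,1,2).

From H_k ≅ ker(∂_k) / im(∂_{k+1}) we obtain:

  H_0: rank C_0 − rank ∂_1 = 6 − 5 = 1, and the invariant factors of ∂_1 are all 1, so H_0 ≅ Z.
  H_1: rank ker ∂_1 − rank ∂_2 = (15 − 5) − 10 = 0, and ∂_2 has invariant factor 2 > 1, so H_1 ≅ Z/2Z.
  H_2: rank ker ∂_2 − rank ∂_3 = (10 − 10) − 0 = 0, and there is no ∂_3, so H_2 ≅ 0.

As a check, the Euler characteristic is 6 − 15 + 10 = 1, which agrees with 1 − 0 + 0 = 1.
(K is a triangulation of the real projective plane RP^2.)

H_0 = Z,  H_1 = Z/2Z,  H_2 = 0.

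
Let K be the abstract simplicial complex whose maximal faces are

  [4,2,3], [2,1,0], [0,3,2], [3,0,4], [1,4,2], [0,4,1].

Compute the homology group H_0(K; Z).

K has 5 vertices, 9 edges, 6 triangles.
rank ∂_0 = 0, rank ∂_1 = 4 ⇒ b_0 = 5 − 0 − 4 = 1; all invariant factors of ∂_1 are 1 so no torsion. So H_0 ≅ Z.

H_0 = Z.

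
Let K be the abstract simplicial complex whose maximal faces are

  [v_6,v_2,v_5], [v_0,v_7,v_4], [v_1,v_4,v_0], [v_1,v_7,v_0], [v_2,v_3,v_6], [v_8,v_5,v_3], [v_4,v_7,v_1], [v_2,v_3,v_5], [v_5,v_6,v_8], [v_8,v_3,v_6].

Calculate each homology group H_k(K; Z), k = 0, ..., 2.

Order the vertices as v_0 < v_1 < v_2 < v_3 < v_4 < v_5 < v_6 < v_7 < v_8. Listing each simplex with vertices in this order, K has dimension 2 with simplices:

  0-simplices (9): [v_0], [v_1], [v_2], [v_3], [v_4], [v_5], [v_6], [v_7], [v_8]
  1-simplices (15): (15 of them)
  2-simplices (10): [v_0,v_1,v_4], [v_0,v_1,v_7], [v_0,v_4,v_7], [v_1,v_4,v_7], [v_2,v_3,v_5], [v_2,v_3,v_6], [v_2,v_5,v_6], [v_3,v_5,v_8], [v_3,v_6,v_8], [v_5,v_6,v_8]

giving chain groups C_0 ≅ Z^9, C_1 ≅ Z^15, C_2 ≅ Z^10.

Boundary ∂_1: C_1 → C_0 is given by ∂[p,q] = [q] − [p]. For instance
  ∂[v_5,v_8] = [v_8] − [v_5].
The 9×15 boundary matrix has rank 7 and Smith normal form diag(1,1,1,1,1,1,1).

Boundary ∂_2: C_2 → C_1 sends each 2-simplex [p,q,r] to [q,r] − [p,r] + [p,q]. For instance
  ∂[v_0,v_4,v_7] = [v_4,v_7] − [v_0,v_7] + [v_0,v_4],
  ∂[v_5,v_6,v_8] = [v_6,v_8] − [v_5,v_8] + [v_5,v_6].
The 15×10 boundary matrix has rank 8 and Smith normal form diag(1,1,1,1,1,1,1,1).

From H_k ≅ ker(∂_k) / im(∂_{k+1}) we obtain:

  H_0: rank C_0 − rank ∂_1 = 9 − 7 = 2, and the invariant factors of ∂_1 are all 1, so H_0 = Z^2.
  H_1: rank ker ∂_1 − rank ∂_2 = (15 − 7) − 8 = 0, and the invariant factors of ∂_2 are all 1, so H_1 = 0.
  H_2: rank ker ∂_2 − rank ∂_3 = (10 − 8) − 0 = 2, and there is no ∂_3, so H_2 = Z^2.

H_0 = Z^2,  H_1 = 0,  H_2 = Z^2.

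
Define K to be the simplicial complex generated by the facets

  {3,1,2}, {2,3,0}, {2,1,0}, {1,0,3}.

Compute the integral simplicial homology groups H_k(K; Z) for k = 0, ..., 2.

Fix the vertex order 0 < 1 < 2 < 3 and write every simplex with vertices in increasing order. Then dim K = 2 and the simplices of K are:

  0-simplices (4): [0], [1], [2], [3]
  1-simplices (6): [0,1], [0,2], [0,3], [1,2], [1,3], [2,3]
  2-simplices (4): [0,1,2], [0,1,3], [0,2,3], [1,2,3]

so the chain groups are C_0 ≅ Z^4, C_1 ≅ Z^6, C_2 ≅ Z^4.

∂_1: C_1 → C_0 sends each edge [p,q] (with p < q) to q − p. For instance
  ∂[0,1] = [1] − [0].
The resulting 4×6 matrix has rank 3, and its Smith normal form has invariant factors (1,1,1).

Boundary ∂_2: C_2 → C_1 acts by ∂[p,q,r] = [q,r] − [p,r] + [p,q]. For instance
  ∂[0,1,2] = [1,2] − [0,2] + [0,1],
  ∂[0,2,3] = [2,3] − [0,3] + [0,2].
The 6×4 boundary matrix has rank 3 and Smith normal form diag(1,1,1).

Now H_k = ker ∂_k / im ∂_{k+1}, so:

  H_0: rank C_0 − rank ∂_1 = 4 − 3 = 1, and the invariant factors of ∂_1 are all 1, so H_0 ≅ Z.
  H_1: rank ker ∂_1 − rank ∂_2 = (6 − 3) − 3 = 0, and the invariant factors of ∂_2 are all 1, so H_1 ≅ 0.
  H_2: rank ker ∂_2 − rank ∂_3 = (4 − 3) − 0 = 1, and there is no ∂_3, so H_2 ≅ Z.

H_0 = Z,  H_1 = 0,  H_2 = Z.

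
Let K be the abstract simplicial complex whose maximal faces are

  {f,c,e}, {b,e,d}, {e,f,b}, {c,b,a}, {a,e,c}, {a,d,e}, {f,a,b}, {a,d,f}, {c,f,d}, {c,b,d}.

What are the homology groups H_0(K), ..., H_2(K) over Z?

H_0 ≅ Z,  H_1 ≅ Z/2,  H_2 = 0.

Fix the vertex order a < b < c < d < e < f and write every simplex with vertices in increasing order. Then dim K = 2 and the simplices of K are:

  0-simplices (6): a, b, c, d, e, f
  1-simplices (15): ab, ac, ad, ae, af, bc, bd, be, bf, cd, ce, cf, de, df, ef
  2-simplices (10): abc, abf, ace, ade, adf, bcd, bde, bef, cdf, cef

Hence C_0 ≅ Z^6, C_1 ≅ Z^15, C_2 ≅ Z^10.

Boundary ∂_1: C_1 → C_0 maps an edge to its endpoints' difference, ∂[p,q] = q − p. For instance
  ∂df = f − d.
As a 6×15 matrix over Z this has rank 5, with invariant factors (1,1,1,1,1).

Boundary ∂_2: C_2 → C_1 sends each 2-simplex [p,q,r] to [q,r] − [p,r] + [p,q]. For instance
  ∂bcd = cd − bd + bc,
  ∂bde = de − be + bd.
The 15×10 boundary matrix has rank 10 and Smith normal form diag(1,1,1,1,1,1,1,1,1,2).

Computing H_k = (kernel of ∂_k) / (image of ∂_{k+1}):

  H_0: rank C_0 − rank ∂_1 = 6 − 5 = 1, and the invariant factors of ∂_1 are all 1, so H_0 = Z.
  H_1: rank ker ∂_1 − rank ∂_2 = (15 − 5) − 10 = 0, and ∂_2 has invariant factor 2 > 1, so H_1 = Z/2.
  H_2: rank ker ∂_2 − rank ∂_3 = (10 − 10) − 0 = 0, and there is no ∂_3, so H_2 = 0.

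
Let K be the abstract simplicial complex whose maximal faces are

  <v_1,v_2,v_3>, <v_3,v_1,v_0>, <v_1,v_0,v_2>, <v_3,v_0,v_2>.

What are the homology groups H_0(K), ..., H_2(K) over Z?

H_0 = Z,  H_1 = 0,  H_2 = Z.

Fix the vertex order v_0 < v_1 < v_2 < v_3 and write every simplex with vertices in increasing order. Then dim K = 2 and the simplices of K are:

  0-simplices (4): [v_0], [v_1], [v_2], [v_3]
  1-simplices (6): [v_0,v_1], [v_0,v_2], [v_0,v_3], [v_1,v_2], [v_1,v_3], [v_2,v_3]
  2-simplices (4): [v_0,v_1,v_2], [v_0,v_1,v_3], [v_0,v_2,v_3], [v_1,v_2,v_3]

so the chain groups are C_0 ≅ Z^4, C_1 ≅ Z^6, C_2 ≅ Z^4.

Boundary ∂_1: C_1 → C_0 is given by ∂[p,q] = [q] − [p].
This gives a 4×6 integer matrix of rank 3; reducing to Smith normal form yields diagonal entries (1,1,1).

Boundary ∂_2: C_2 → C_1 sends each 2-simplex [p,q,r] to [q,r] − [p,r] + [p,q]. For instance
  ∂[v_0,v_2,v_3] = [v_2,v_3] − [v_0,v_3] + [v_0,v_2],
  ∂[v_1,v_2,v_3] = [v_2,v_3] − [v_1,v_3] + [v_1,v_2].
This gives a 6×4 integer matrix of rank 3; reducing to Smith normal form yields diagonal entries (1,1,1).

Computing H_k = (kernel of ∂_k) / (image of ∂_{k+1}):

  H_0: rank C_0 − rank ∂_1 = 4 − 3 = 1, and the invariant factors of ∂_1 are all 1, so H_0 = Z.
  H_1: rank ker ∂_1 − rank ∂_2 = (6 − 3) − 3 = 0, and the invariant factors of ∂_2 are all 1, so H_1 = 0.
  H_2: rank ker ∂_2 − rank ∂_3 = (4 − 3) − 0 = 1, and there is no ∂_3, so H_2 = Z.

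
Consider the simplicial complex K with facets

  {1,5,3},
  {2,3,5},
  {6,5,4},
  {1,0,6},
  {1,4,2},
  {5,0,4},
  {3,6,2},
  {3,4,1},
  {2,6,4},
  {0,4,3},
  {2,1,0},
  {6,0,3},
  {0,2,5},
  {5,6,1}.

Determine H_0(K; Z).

H_0 = Z.

Take the total order 0 < 1 < 2 < 3 < 4 < 5 < 6 on the vertex set. Then K (dimension 2) consists of the simplices:

  0-simplices (7): [0], [1], [2], [3], [4], [5], [6]
  1-simplices (21): [0,1], [0,2], [0,3], [0,4], [0,5], [0,6], [1,2], [1,3], [1,4], [1,5], [1,6], [2,3], [2,4], [2,5], [2,6], [3,4], [3,5], [3,6], [4,5], [4,6], [5,6]
  2-simplices (14): [0,1,2], [0,1,6], [0,2,5], [0,3,4], [0,3,6], [0,4,5], [1,2,4], [1,3,4], [1,3,5], [1,5,6], [2,3,5], [2,3,6], [2,4,6], [4,5,6]

giving chain groups C_0 ≅ Z^7, C_1 ≅ Z^21, C_2 ≅ Z^14.

Boundary ∂_1: C_1 → C_0 is given by ∂[p,q] = [q] − [p].
This gives a 7×21 integer matrix of rank 6; reducing to Smith normal form yields diagonal entries (1,1,1,1,1,1).

Boundary ∂_2: C_2 → C_1 sends each 2-simplex [p,q,r] to [q,r] − [p,r] + [p,q]. For instance
  ∂[1,3,5] = [3,5] − [1,5] + [1,3],
  ∂[0,3,6] = [3,6] − [0,6] + [0,3].
The 21×14 boundary matrix has rank 13 and Smith normal form diag(1,1,1,1,1,1,1,1,1,1,1,1,1).

Now H_k = ker ∂_k / im ∂_{k+1}, so:

  H_0: rank C_0 − rank ∂_1 = 7 − 6 = 1, and the invariant factors of ∂_1 are all 1, so H_0 ≅ Z.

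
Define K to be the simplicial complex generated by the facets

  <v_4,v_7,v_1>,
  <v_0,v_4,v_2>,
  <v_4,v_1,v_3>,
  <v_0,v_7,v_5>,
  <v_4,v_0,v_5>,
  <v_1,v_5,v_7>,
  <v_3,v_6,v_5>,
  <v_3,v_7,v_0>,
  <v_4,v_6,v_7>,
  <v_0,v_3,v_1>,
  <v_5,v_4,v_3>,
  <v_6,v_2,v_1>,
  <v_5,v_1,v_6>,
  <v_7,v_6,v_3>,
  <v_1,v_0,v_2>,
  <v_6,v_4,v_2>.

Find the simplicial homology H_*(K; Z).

Order the vertices as v_0 < v_1 < v_2 < v_3 < v_4 < v_5 < v_6 < v_7. Listing each simplex with vertices in this order, K has dimension 2 with simplices:

  0-simplices (8): [v_0], [v_1], [v_2], [v_3], [v_4], [v_5], [v_6], [v_7]
  1-simplices (24): (24 of them)
  2-simplices (16): (16 of them)

giving chain groups C_0 ≅ Z^8, C_1 ≅ Z^24, C_2 ≅ Z^16.

Boundary ∂_1: C_1 → C_0 maps an edge to its endpoints' difference, ∂[p,q] = q − p.
The 8×24 boundary matrix has rank 7 and Smith normal form diag(1,1,1,1,1,1,1).

∂_2: C_2 → C_1 acts by ∂[p,q,r] = [q,r] − [p,r] + [p,q]. For instance
  ∂[v_1,v_2,v_6] = [v_2,v_6] − [v_1,v_6] + [v_1,v_2],
  ∂[v_0,v_1,v_2] = [v_1,v_2] − [v_0,v_2] + [v_0,v_1].
This gives a 24×16 integer matrix of rank 15; reducing to Smith normal form yields diagonal entries (1,1,1,1,1,1,1,1,1,1,1,1,1,1,1).

Now H_k = ker ∂_k / im ∂_{k+1}, so:

  H_0: rank C_0 − rank ∂_1 = 8 − 7 = 1, and the invariant factors of ∂_1 are all 1, so H_0 = Z.
  H_1: rank ker ∂_1 − rank ∂_2 = (24 − 7) − 15 = 2, and the invariant factors of ∂_2 are all 1, so H_1 = Z^2.
  H_2: rank ker ∂_2 − rank ∂_3 = (16 − 15) − 0 = 1, and there is no ∂_3, so H_2 = Z.

(K is a triangulation of the torus T^2.)

H_0 = Z,  H_1 = Z^2,  H_2 = Z.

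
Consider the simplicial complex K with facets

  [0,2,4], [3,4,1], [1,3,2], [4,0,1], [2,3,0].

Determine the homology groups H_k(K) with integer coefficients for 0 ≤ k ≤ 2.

Order the vertices as 0 < 1 < 2 < 3 < 4. Listing each simplex with vertices in this order, K has dimension 2 with simplices:

  0-simplices (5): [0], [1], [2], [3], [4]
  1-simplices (10): [0,1], [0,2], [0,3], [0,4], [1,2], [1,3], [1,4], [2,3], [2,4], [3,4]
  2-simplices (5): [0,1,4], [0,2,3], [0,2,4], [1,2,3], [1,3,4]

Hence C_0 ≅ Z^5, C_1 ≅ Z^10, C_2 ≅ Z^5.

The boundary map ∂_1: C_1 → C_0 sends each edge [p,q] (with p < q) to q − p.
As a 5×10 matrix over Z this has rank 4, with invariant factors (1,1,1,1).

Boundary ∂_2: C_2 → C_1 sends each 2-simplex [p,q,r] to [q,r] − [p,r] + [p,q]. For instance
  ∂[1,2,3] = [2,3] − [1,3] + [1,2],
  ∂[0,2,3] = [2,3] − [0,3] + [0,2].
The 10×5 boundary matrix has rank 5 and Smith normal form diag(1,1,1,1,1).

Reading off H_k = ker ∂_k / im ∂_{k+1}:

  H_0: rank C_0 − rank ∂_1 = 5 − 4 = 1, and the invariant factors of ∂_1 are all 1, so H_0 = Z.
  H_1: rank ker ∂_1 − rank ∂_2 = (10 − 4) − 5 = 1, and the invariant factors of ∂_2 are all 1, so H_1 = Z.
  H_2: rank ker ∂_2 − rank ∂_3 = (5 − 5) − 0 = 0, and there is no ∂_3, so H_2 = 0.

H_0 ≅ Z,  H_1 ≅ Z,  H_2 = 0.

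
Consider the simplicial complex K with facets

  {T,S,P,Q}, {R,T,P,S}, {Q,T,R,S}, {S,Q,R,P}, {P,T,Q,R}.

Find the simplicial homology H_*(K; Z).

H_0 ≅ Z,  H_1 = 0,  H_2 = 0,  H_3 ≅ Z.

K has 5 vertices, 10 edges, 10 triangles, 5 3-simplices.
rank ∂_0 = 0, rank ∂_1 = 4 ⇒ b_0 = 5 − 0 − 4 = 1; all invariant factors of ∂_1 are 1 so no torsion. So H_0 ≅ Z.
rank ∂_1 = 4, rank ∂_2 = 6 ⇒ b_1 = 10 − 4 − 6 = 0; all invariant factors of ∂_2 are 1 so no torsion. So H_1 ≅ 0.
rank ∂_2 = 6, rank ∂_3 = 4 ⇒ b_2 = 10 − 6 − 4 = 0; all invariant factors of ∂_3 are 1 so no torsion. So H_2 ≅ 0.
rank ∂_3 = 4, rank ∂_4 = 0 ⇒ b_3 = 5 − 4 − 0 = 1. So H_3 ≅ Z.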